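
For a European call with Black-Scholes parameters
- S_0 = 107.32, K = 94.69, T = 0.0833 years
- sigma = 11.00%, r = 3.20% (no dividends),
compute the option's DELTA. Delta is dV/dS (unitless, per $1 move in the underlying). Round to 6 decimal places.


Answer: Delta = 0.999974

Derivation:
d1 = 4.0436104030; d2 = 4.0118624896
phi(d1) = 0.0001123006; exp(-qT) = 1.0000000000; exp(-rT) = 0.9973379496
N(d1) = 0.9999736828
Delta = exp(-qT) * N(d1) = 1.0000000000 * 0.9999736828 = 0.999974


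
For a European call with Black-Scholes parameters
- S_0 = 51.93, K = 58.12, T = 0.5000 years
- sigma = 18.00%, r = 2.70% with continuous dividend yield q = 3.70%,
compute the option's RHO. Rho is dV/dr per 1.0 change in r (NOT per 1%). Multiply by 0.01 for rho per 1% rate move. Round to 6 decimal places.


d1 = -0.8604168089; d2 = -0.9876960296
phi(d1) = 0.2755194440; exp(-qT) = 0.9816700746; exp(-rT) = 0.9865907163
N(d2) = 0.1616507698
Rho = K*T*exp(-rT)*N(d2) = 58.1200 * 0.5000 * 0.9865907163 * 0.1616507698 = 4.634580

Answer: Rho = 4.634580


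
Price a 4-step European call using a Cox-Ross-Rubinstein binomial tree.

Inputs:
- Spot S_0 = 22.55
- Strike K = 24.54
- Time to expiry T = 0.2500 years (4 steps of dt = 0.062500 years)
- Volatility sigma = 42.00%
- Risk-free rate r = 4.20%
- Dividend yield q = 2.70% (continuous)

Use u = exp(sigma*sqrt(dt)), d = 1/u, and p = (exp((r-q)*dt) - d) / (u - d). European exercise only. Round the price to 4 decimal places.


dt = T/N = 0.062500
u = exp(sigma*sqrt(dt)) = 1.110711; d = 1/u = 0.900325
p = (exp((r-q)*dt) - d) / (u - d) = 0.478232
Discount per step: exp(-r*dt) = 0.997378
Stock lattice S(k, i) with i counting down-moves:
  k=0: S(0,0) = 22.5500
  k=1: S(1,0) = 25.0465; S(1,1) = 20.3023
  k=2: S(2,0) = 27.8194; S(2,1) = 22.5500; S(2,2) = 18.2787
  k=3: S(3,0) = 30.8993; S(3,1) = 25.0465; S(3,2) = 20.3023; S(3,3) = 16.4567
  k=4: S(4,0) = 34.3202; S(4,1) = 27.8194; S(4,2) = 22.5500; S(4,3) = 18.2787; S(4,4) = 14.8164
Terminal payoffs V(N, i) = max(S_T - K, 0):
  V(4,0) = 9.780233; V(4,1) = 3.279440; V(4,2) = 0.000000; V(4,3) = 0.000000; V(4,4) = 0.000000
Backward induction: V(k, i) = exp(-r*dt) * [p * V(k+1, i) + (1-p) * V(k+1, i+1)].
  V(3,0) = exp(-r*dt) * [p*9.780233 + (1-p)*3.279440] = 6.371582
  V(3,1) = exp(-r*dt) * [p*3.279440 + (1-p)*0.000000] = 1.564223
  V(3,2) = exp(-r*dt) * [p*0.000000 + (1-p)*0.000000] = 0.000000
  V(3,3) = exp(-r*dt) * [p*0.000000 + (1-p)*0.000000] = 0.000000
  V(2,0) = exp(-r*dt) * [p*6.371582 + (1-p)*1.564223] = 3.853129
  V(2,1) = exp(-r*dt) * [p*1.564223 + (1-p)*0.000000] = 0.746101
  V(2,2) = exp(-r*dt) * [p*0.000000 + (1-p)*0.000000] = 0.000000
  V(1,0) = exp(-r*dt) * [p*3.853129 + (1-p)*0.746101] = 2.226131
  V(1,1) = exp(-r*dt) * [p*0.746101 + (1-p)*0.000000] = 0.355874
  V(0,0) = exp(-r*dt) * [p*2.226131 + (1-p)*0.355874] = 1.247013

Answer: Price = V(0,0) = 1.2470


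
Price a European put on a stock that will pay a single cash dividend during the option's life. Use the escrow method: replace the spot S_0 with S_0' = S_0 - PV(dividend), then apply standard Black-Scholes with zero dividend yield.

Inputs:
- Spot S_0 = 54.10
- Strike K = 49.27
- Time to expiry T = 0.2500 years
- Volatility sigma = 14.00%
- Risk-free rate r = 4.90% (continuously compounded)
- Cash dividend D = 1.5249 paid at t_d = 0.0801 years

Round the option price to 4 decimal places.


Answer: Price = 0.2409

Derivation:
PV(D) = D * exp(-r * t_d) = 1.5249 * 0.99608279 = 1.51892665
S_0' = S_0 - PV(D) = 54.1000 - 1.51892665 = 52.58107335
d1 = (ln(S_0'/K) + (r + sigma^2/2)*T) / (sigma*sqrt(T)) = 1.13915509
d2 = d1 - sigma*sqrt(T) = 1.06915509
exp(-rT) = 0.98782473
N(-d1) = 0.12731924; N(-d2) = 0.14249990
P = K * exp(-rT) * N(-d2) - S_0' * N(-d1) = 49.2700 * 0.98782473 * 0.14249990 - 52.58107335 * 0.12731924 = 0.2409


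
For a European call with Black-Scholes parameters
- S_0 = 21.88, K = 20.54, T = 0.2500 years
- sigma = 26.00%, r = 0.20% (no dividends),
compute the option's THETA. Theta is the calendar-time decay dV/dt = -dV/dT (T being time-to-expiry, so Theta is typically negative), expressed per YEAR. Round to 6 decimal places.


d1 = 0.5549905619; d2 = 0.4249905619
phi(d1) = 0.3419995714; exp(-qT) = 1.0000000000; exp(-rT) = 0.9995001250
Theta = -S*exp(-qT)*phi(d1)*sigma/(2*sqrt(T)) - r*K*exp(-rT)*N(d2) + q*S*exp(-qT)*N(d1)
N(d1) = 0.7105494420; N(d2) = 0.6645782225; sqrt(T) = 0.5000000000
Term 1 = -21.8800 * 1.0000000000 * 0.3419995714 * 0.2600 / (2 * 0.5000000000) = -1.9455671618
Term 2 = -0.0020 * 20.5400 * 0.9995001250 * 0.6645782225 = -0.0272872264
Term 3 = 0 (no dividend yield, q = 0)
Theta = -1.9455671618 + (-0.0272872264) + (0.0000000000) = -1.972854

Answer: Theta = -1.972854


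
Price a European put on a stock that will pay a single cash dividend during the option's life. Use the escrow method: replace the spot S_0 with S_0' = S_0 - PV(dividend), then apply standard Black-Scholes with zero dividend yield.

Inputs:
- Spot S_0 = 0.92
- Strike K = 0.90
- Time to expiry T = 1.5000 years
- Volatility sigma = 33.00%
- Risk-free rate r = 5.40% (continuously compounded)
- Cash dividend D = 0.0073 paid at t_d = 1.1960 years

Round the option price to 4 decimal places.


Answer: Price = 0.1018

Derivation:
PV(D) = D * exp(-r * t_d) = 0.0073 * 0.93745736 = 0.00684344
S_0' = S_0 - PV(D) = 0.9200 - 0.00684344 = 0.91315656
d1 = (ln(S_0'/K) + (r + sigma^2/2)*T) / (sigma*sqrt(T)) = 0.43840320
d2 = d1 - sigma*sqrt(T) = 0.03423739
exp(-rT) = 0.92219369
N(-d1) = 0.33054701; N(-d2) = 0.48634393
P = K * exp(-rT) * N(-d2) - S_0' * N(-d1) = 0.9000 * 0.92219369 * 0.48634393 - 0.91315656 * 0.33054701 = 0.1018


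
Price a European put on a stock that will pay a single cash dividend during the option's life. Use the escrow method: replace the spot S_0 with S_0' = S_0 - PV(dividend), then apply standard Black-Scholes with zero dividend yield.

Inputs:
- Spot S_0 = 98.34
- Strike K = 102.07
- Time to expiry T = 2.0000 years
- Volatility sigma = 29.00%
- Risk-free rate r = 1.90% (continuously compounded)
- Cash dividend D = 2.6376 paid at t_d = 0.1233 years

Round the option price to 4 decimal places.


PV(D) = D * exp(-r * t_d) = 2.6376 * 0.99766004 = 2.63142813
S_0' = S_0 - PV(D) = 98.3400 - 2.63142813 = 95.70857187
d1 = (ln(S_0'/K) + (r + sigma^2/2)*T) / (sigma*sqrt(T)) = 0.14080937
d2 = d1 - sigma*sqrt(T) = -0.26931256
exp(-rT) = 0.96271294
N(-d1) = 0.44401027; N(-d2) = 0.60615542
P = K * exp(-rT) * N(-d2) - S_0' * N(-d1) = 102.0700 * 0.96271294 * 0.60615542 - 95.70857187 * 0.44401027 = 17.0677

Answer: Price = 17.0677


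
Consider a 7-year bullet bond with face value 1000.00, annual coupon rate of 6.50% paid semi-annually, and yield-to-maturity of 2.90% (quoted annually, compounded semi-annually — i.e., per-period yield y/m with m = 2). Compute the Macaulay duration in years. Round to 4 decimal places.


Answer: Macaulay duration = 5.8770 years

Derivation:
Coupon per period c = face * coupon_rate / m = 32.500000
Periods per year m = 2; per-period yield y/m = 0.014500
Number of cashflows N = 14
Cashflows (t years, CF_t, discount factor 1/(1+y/m)^(m*t), PV):
  t = 0.5000: CF_t = 32.500000, DF = 0.985707, PV = 32.035485
  t = 1.0000: CF_t = 32.500000, DF = 0.971619, PV = 31.577610
  t = 1.5000: CF_t = 32.500000, DF = 0.957732, PV = 31.126279
  t = 2.0000: CF_t = 32.500000, DF = 0.944043, PV = 30.681399
  t = 2.5000: CF_t = 32.500000, DF = 0.930550, PV = 30.242877
  t = 3.0000: CF_t = 32.500000, DF = 0.917250, PV = 29.810623
  t = 3.5000: CF_t = 32.500000, DF = 0.904140, PV = 29.384547
  t = 4.0000: CF_t = 32.500000, DF = 0.891217, PV = 28.964561
  t = 4.5000: CF_t = 32.500000, DF = 0.878479, PV = 28.550578
  t = 5.0000: CF_t = 32.500000, DF = 0.865923, PV = 28.142511
  t = 5.5000: CF_t = 32.500000, DF = 0.853547, PV = 27.740277
  t = 6.0000: CF_t = 32.500000, DF = 0.841347, PV = 27.343792
  t = 6.5000: CF_t = 32.500000, DF = 0.829322, PV = 26.952974
  t = 7.0000: CF_t = 1032.500000, DF = 0.817469, PV = 844.036720
Price P = sum_t PV_t = 1226.590234
Macaulay numerator sum_t t * PV_t:
  t * PV_t at t = 0.5000: 16.017743
  t * PV_t at t = 1.0000: 31.577610
  t * PV_t at t = 1.5000: 46.689419
  t * PV_t at t = 2.0000: 61.362798
  t * PV_t at t = 2.5000: 75.607193
  t * PV_t at t = 3.0000: 89.431869
  t * PV_t at t = 3.5000: 102.845915
  t * PV_t at t = 4.0000: 115.858244
  t * PV_t at t = 4.5000: 128.477599
  t * PV_t at t = 5.0000: 140.712556
  t * PV_t at t = 5.5000: 152.571524
  t * PV_t at t = 6.0000: 164.062753
  t * PV_t at t = 6.5000: 175.194331
  t * PV_t at t = 7.0000: 5908.257041
Macaulay duration D = (sum_t t * PV_t) / P = 7208.666594 / 1226.590234 = 5.876997


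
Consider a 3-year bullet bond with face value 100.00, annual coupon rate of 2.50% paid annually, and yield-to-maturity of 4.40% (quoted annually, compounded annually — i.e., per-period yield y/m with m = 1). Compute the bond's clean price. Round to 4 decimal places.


Answer: Price = 94.7671

Derivation:
Coupon per period c = face * coupon_rate / m = 2.500000
Periods per year m = 1; per-period yield y/m = 0.044000
Number of cashflows N = 3
Cashflows (t years, CF_t, discount factor 1/(1+y/m)^(m*t), PV):
  t = 1.0000: CF_t = 2.500000, DF = 0.957854, PV = 2.394636
  t = 2.0000: CF_t = 2.500000, DF = 0.917485, PV = 2.293713
  t = 3.0000: CF_t = 102.500000, DF = 0.878817, PV = 90.078754
Price P = sum_t PV_t = 94.767102


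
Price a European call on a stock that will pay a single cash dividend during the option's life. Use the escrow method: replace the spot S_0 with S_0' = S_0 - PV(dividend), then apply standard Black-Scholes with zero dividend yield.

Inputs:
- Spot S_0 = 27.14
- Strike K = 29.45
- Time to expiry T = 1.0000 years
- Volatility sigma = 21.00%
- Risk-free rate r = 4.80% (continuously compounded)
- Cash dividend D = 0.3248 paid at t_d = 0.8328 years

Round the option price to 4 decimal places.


Answer: Price = 1.7273

Derivation:
PV(D) = D * exp(-r * t_d) = 0.3248 * 0.96081404 = 0.31207240
S_0' = S_0 - PV(D) = 27.1400 - 0.31207240 = 26.82792760
d1 = (ln(S_0'/K) + (r + sigma^2/2)*T) / (sigma*sqrt(T)) = -0.11047853
d2 = d1 - sigma*sqrt(T) = -0.32047853
exp(-rT) = 0.95313379
N(d1) = 0.45601494; N(d2) = 0.37430280
C = S_0' * N(d1) - K * exp(-rT) * N(d2) = 26.82792760 * 0.45601494 - 29.4500 * 0.95313379 * 0.37430280 = 1.7273


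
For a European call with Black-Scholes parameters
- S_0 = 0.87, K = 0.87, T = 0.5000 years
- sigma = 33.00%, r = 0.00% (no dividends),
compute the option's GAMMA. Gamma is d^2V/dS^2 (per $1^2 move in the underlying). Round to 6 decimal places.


d1 = 0.1166726189; d2 = -0.1166726189
phi(d1) = 0.3962361991; exp(-qT) = 1.0000000000; exp(-rT) = 1.0000000000
Gamma = exp(-qT) * phi(d1) / (S * sigma * sqrt(T)) = 1.0000000000 * 0.3962361991 / (0.8700 * 0.3300 * 0.7071067812) = 1.951803

Answer: Gamma = 1.951803


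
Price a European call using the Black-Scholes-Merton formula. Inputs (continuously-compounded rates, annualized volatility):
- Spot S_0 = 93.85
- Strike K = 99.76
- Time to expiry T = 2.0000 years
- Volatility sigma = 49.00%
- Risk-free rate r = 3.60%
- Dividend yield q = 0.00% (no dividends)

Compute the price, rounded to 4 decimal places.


Answer: Price = 25.8101

Derivation:
d1 = (ln(S/K) + (r - q + 0.5*sigma^2) * T) / (sigma * sqrt(T)) = 0.36225580
d2 = d1 - sigma * sqrt(T) = -0.33070885
exp(-rT) = 0.93053090; exp(-qT) = 1.00000000
C = S_0 * exp(-qT) * N(d1) - K * exp(-rT) * N(d2)
N(d1) = 0.64141956; N(d2) = 0.37043221
C = 93.8500 * 1.00000000 * 0.64141956 - 99.7600 * 0.93053090 * 0.37043221 = 25.8101


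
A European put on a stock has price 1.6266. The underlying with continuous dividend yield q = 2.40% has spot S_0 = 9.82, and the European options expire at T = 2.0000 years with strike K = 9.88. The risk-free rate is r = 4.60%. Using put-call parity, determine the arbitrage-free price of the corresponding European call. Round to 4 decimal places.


Put-call parity: C - P = S_0 * exp(-qT) - K * exp(-rT).
S_0 * exp(-qT) = 9.8200 * 0.95313379 = 9.35977379
K * exp(-rT) = 9.8800 * 0.91210515 = 9.01159888
C = P + S*exp(-qT) - K*exp(-rT)
C = 1.6266 + 9.35977379 - 9.01159888 = 1.9748

Answer: Call price = 1.9748


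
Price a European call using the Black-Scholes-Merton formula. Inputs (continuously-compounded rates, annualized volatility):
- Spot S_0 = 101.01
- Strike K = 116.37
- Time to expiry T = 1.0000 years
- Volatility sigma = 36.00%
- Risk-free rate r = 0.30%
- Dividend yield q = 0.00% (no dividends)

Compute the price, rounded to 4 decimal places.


d1 = (ln(S/K) + (r - q + 0.5*sigma^2) * T) / (sigma * sqrt(T)) = -0.20487569
d2 = d1 - sigma * sqrt(T) = -0.56487569
exp(-rT) = 0.99700450; exp(-qT) = 1.00000000
C = S_0 * exp(-qT) * N(d1) - K * exp(-rT) * N(d2)
N(d1) = 0.41883462; N(d2) = 0.28607916
C = 101.0100 * 1.00000000 * 0.41883462 - 116.3700 * 0.99700450 * 0.28607916 = 9.1152

Answer: Price = 9.1152


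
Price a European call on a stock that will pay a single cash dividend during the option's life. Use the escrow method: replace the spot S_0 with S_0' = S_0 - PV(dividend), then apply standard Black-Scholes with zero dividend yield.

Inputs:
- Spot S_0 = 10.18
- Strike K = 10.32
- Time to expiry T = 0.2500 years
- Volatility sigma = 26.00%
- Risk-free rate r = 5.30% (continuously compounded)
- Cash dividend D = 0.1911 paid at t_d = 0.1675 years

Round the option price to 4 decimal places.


PV(D) = D * exp(-r * t_d) = 0.1911 * 0.99116179 = 0.18941102
S_0' = S_0 - PV(D) = 10.1800 - 0.18941102 = 9.99058898
d1 = (ln(S_0'/K) + (r + sigma^2/2)*T) / (sigma*sqrt(T)) = -0.08261702
d2 = d1 - sigma*sqrt(T) = -0.21261702
exp(-rT) = 0.98683739
N(d1) = 0.46707804; N(d2) = 0.41581285
C = S_0' * N(d1) - K * exp(-rT) * N(d2) = 9.99058898 * 0.46707804 - 10.3200 * 0.98683739 * 0.41581285 = 0.4317

Answer: Price = 0.4317


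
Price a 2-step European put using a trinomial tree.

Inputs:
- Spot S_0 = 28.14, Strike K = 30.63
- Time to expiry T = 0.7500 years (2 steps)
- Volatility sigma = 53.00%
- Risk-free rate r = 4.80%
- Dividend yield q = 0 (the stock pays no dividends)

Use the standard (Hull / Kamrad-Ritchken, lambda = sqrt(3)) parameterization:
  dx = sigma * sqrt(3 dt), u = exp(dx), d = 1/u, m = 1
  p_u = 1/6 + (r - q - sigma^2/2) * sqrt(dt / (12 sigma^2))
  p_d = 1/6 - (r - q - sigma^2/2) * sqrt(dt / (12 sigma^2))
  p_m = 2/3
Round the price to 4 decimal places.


Answer: Price = V(0,0) = 5.7114

Derivation:
dt = T/N = 0.375000; dx = sigma*sqrt(3*dt) = 0.562150
u = exp(dx) = 1.754440; d = 1/u = 0.569982
p_u = 0.135831, p_m = 0.666667, p_d = 0.197503
Discount per step: exp(-r*dt) = 0.982161
Stock lattice S(k, j) with j the centered position index:
  k=0: S(0,+0) = 28.1400
  k=1: S(1,-1) = 16.0393; S(1,+0) = 28.1400; S(1,+1) = 49.3700
  k=2: S(2,-2) = 9.1421; S(2,-1) = 16.0393; S(2,+0) = 28.1400; S(2,+1) = 49.3700; S(2,+2) = 86.6166
Terminal payoffs V(N, j) = max(K - S_T, 0):
  V(2,-2) = 21.487880; V(2,-1) = 14.590697; V(2,+0) = 2.490000; V(2,+1) = 0.000000; V(2,+2) = 0.000000
Backward induction: V(k, j) = exp(-r*dt) * [p_u * V(k+1, j+1) + p_m * V(k+1, j) + p_d * V(k+1, j-1)]
  V(1,-1) = exp(-r*dt) * [p_u*2.490000 + p_m*14.590697 + p_d*21.487880] = 14.053998
  V(1,+0) = exp(-r*dt) * [p_u*0.000000 + p_m*2.490000 + p_d*14.590697] = 4.460680
  V(1,+1) = exp(-r*dt) * [p_u*0.000000 + p_m*0.000000 + p_d*2.490000] = 0.483008
  V(0,+0) = exp(-r*dt) * [p_u*0.483008 + p_m*4.460680 + p_d*14.053998] = 5.711359


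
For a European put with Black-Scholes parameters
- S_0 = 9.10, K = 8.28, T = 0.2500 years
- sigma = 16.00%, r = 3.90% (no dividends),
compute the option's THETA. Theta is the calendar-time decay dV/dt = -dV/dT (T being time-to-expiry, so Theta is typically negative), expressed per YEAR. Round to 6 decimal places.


Answer: Theta = -0.202887

Derivation:
d1 = 1.3422680641; d2 = 1.2622680641
phi(d1) = 0.1620613501; exp(-qT) = 1.0000000000; exp(-rT) = 0.9902973771
Theta = -S*exp(-qT)*phi(d1)*sigma/(2*sqrt(T)) + r*K*exp(-rT)*N(-d2) - q*S*exp(-qT)*N(-d1)
N(-d1) = 0.0897545472; N(-d2) = 0.1034261721; sqrt(T) = 0.5000000000
Term 1 = -9.1000 * 1.0000000000 * 0.1620613501 * 0.1600 / (2 * 0.5000000000) = -0.2359613257
Term 2 = 0.0390 * 8.2800 * 0.9902973771 * 0.1034261721 = 0.0330743276
Term 3 = 0 (no dividend yield, q = 0)
Theta = -0.2359613257 + (0.0330743276) + (0.0000000000) = -0.202887


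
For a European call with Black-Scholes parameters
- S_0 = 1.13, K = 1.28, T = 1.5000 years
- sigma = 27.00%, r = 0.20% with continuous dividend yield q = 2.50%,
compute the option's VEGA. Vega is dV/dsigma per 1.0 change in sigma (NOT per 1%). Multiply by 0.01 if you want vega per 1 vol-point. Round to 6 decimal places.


d1 = -0.3159159697; d2 = -0.6465970850
phi(d1) = 0.3795230360; exp(-qT) = 0.9631944177; exp(-rT) = 0.9970044955
Vega = S * exp(-qT) * phi(d1) * sqrt(T) = 1.1300 * 0.9631944177 * 0.3795230360 * 1.2247448714 = 0.505913

Answer: Vega = 0.505913


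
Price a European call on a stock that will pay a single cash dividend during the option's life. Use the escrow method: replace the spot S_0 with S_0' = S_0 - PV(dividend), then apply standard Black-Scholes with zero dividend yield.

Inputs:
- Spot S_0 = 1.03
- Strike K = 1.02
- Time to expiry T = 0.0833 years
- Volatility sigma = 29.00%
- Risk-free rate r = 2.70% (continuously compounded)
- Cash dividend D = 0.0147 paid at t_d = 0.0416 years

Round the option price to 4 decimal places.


PV(D) = D * exp(-r * t_d) = 0.0147 * 0.99887743 = 0.01468350
S_0' = S_0 - PV(D) = 1.0300 - 0.01468350 = 1.01531650
d1 = (ln(S_0'/K) + (r + sigma^2/2)*T) / (sigma*sqrt(T)) = 0.01373523
d2 = d1 - sigma*sqrt(T) = -0.06996381
exp(-rT) = 0.99775343
N(d1) = 0.50547939; N(d2) = 0.47211123
C = S_0' * N(d1) - K * exp(-rT) * N(d2) = 1.01531650 * 0.50547939 - 1.0200 * 0.99775343 * 0.47211123 = 0.0327

Answer: Price = 0.0327


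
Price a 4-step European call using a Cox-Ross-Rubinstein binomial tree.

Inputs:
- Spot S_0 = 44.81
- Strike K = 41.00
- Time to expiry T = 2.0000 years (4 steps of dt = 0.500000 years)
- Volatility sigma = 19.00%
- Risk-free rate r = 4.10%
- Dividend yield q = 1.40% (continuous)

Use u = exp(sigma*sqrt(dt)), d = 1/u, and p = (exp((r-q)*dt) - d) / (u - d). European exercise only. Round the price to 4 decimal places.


dt = T/N = 0.500000
u = exp(sigma*sqrt(dt)) = 1.143793; d = 1/u = 0.874284
p = (exp((r-q)*dt) - d) / (u - d) = 0.516893
Discount per step: exp(-r*dt) = 0.979709
Stock lattice S(k, i) with i counting down-moves:
  k=0: S(0,0) = 44.8100
  k=1: S(1,0) = 51.2534; S(1,1) = 39.1767
  k=2: S(2,0) = 58.6233; S(2,1) = 44.8100; S(2,2) = 34.2515
  k=3: S(3,0) = 67.0529; S(3,1) = 51.2534; S(3,2) = 39.1767; S(3,3) = 29.9455
  k=4: S(4,0) = 76.6947; S(4,1) = 58.6233; S(4,2) = 44.8100; S(4,3) = 34.2515; S(4,4) = 26.1809
Terminal payoffs V(N, i) = max(S_T - K, 0):
  V(4,0) = 35.694691; V(4,1) = 17.623281; V(4,2) = 3.810000; V(4,3) = 0.000000; V(4,4) = 0.000000
Backward induction: V(k, i) = exp(-r*dt) * [p * V(k+1, i) + (1-p) * V(k+1, i+1)].
  V(3,0) = exp(-r*dt) * [p*35.694691 + (1-p)*17.623281] = 26.417134
  V(3,1) = exp(-r*dt) * [p*17.623281 + (1-p)*3.810000] = 10.727805
  V(3,2) = exp(-r*dt) * [p*3.810000 + (1-p)*0.000000] = 1.929403
  V(3,3) = exp(-r*dt) * [p*0.000000 + (1-p)*0.000000] = 0.000000
  V(2,0) = exp(-r*dt) * [p*26.417134 + (1-p)*10.727805] = 18.455279
  V(2,1) = exp(-r*dt) * [p*10.727805 + (1-p)*1.929403] = 6.345808
  V(2,2) = exp(-r*dt) * [p*1.929403 + (1-p)*0.000000] = 0.977059
  V(1,0) = exp(-r*dt) * [p*18.455279 + (1-p)*6.345808] = 12.349340
  V(1,1) = exp(-r*dt) * [p*6.345808 + (1-p)*0.977059] = 3.675995
  V(0,0) = exp(-r*dt) * [p*12.349340 + (1-p)*3.675995] = 7.993630

Answer: Price = V(0,0) = 7.9936


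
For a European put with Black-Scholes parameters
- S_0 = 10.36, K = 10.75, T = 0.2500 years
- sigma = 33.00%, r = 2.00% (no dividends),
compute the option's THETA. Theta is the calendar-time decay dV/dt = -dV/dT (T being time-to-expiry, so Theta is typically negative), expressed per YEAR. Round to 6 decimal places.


d1 = -0.1111576833; d2 = -0.2761576833
phi(d1) = 0.3964852066; exp(-qT) = 1.0000000000; exp(-rT) = 0.9950124792
Theta = -S*exp(-qT)*phi(d1)*sigma/(2*sqrt(T)) + r*K*exp(-rT)*N(-d2) - q*S*exp(-qT)*N(-d1)
N(-d1) = 0.5442543463; N(-d2) = 0.6087865212; sqrt(T) = 0.5000000000
Term 1 = -10.3600 * 1.0000000000 * 0.3964852066 * 0.3300 / (2 * 0.5000000000) = -1.3555036243
Term 2 = 0.0200 * 10.7500 * 0.9950124792 * 0.6087865212 = 0.1302362899
Term 3 = 0 (no dividend yield, q = 0)
Theta = -1.3555036243 + (0.1302362899) + (0.0000000000) = -1.225267

Answer: Theta = -1.225267


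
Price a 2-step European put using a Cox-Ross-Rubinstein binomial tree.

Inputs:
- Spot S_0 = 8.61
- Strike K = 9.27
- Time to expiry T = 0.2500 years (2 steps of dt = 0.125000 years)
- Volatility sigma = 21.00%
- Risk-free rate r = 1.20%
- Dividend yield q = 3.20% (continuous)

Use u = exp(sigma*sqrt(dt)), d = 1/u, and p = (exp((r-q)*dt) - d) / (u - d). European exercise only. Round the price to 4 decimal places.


Answer: Price = V(0,0) = 0.8555

Derivation:
dt = T/N = 0.125000
u = exp(sigma*sqrt(dt)) = 1.077072; d = 1/u = 0.928443
p = (exp((r-q)*dt) - d) / (u - d) = 0.464648
Discount per step: exp(-r*dt) = 0.998501
Stock lattice S(k, i) with i counting down-moves:
  k=0: S(0,0) = 8.6100
  k=1: S(1,0) = 9.2736; S(1,1) = 7.9939
  k=2: S(2,0) = 9.9883; S(2,1) = 8.6100; S(2,2) = 7.4219
Terminal payoffs V(N, i) = max(K - S_T, 0):
  V(2,0) = 0.000000; V(2,1) = 0.660000; V(2,2) = 1.848124
Backward induction: V(k, i) = exp(-r*dt) * [p * V(k+1, i) + (1-p) * V(k+1, i+1)].
  V(1,0) = exp(-r*dt) * [p*0.000000 + (1-p)*0.660000] = 0.352803
  V(1,1) = exp(-r*dt) * [p*0.660000 + (1-p)*1.848124] = 1.294122
  V(0,0) = exp(-r*dt) * [p*0.352803 + (1-p)*1.294122] = 0.855456


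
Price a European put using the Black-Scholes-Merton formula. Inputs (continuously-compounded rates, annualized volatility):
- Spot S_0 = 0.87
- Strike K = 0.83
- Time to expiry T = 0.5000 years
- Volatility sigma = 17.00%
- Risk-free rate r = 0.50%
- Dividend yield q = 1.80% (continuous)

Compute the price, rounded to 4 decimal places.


Answer: Price = 0.0256

Derivation:
d1 = (ln(S/K) + (r - q + 0.5*sigma^2) * T) / (sigma * sqrt(T)) = 0.39758128
d2 = d1 - sigma * sqrt(T) = 0.27737312
exp(-rT) = 0.99750312; exp(-qT) = 0.99104038
P = K * exp(-rT) * N(-d2) - S_0 * exp(-qT) * N(-d1)
N(-d1) = 0.34546943; N(-d2) = 0.39074681
P = 0.8300 * 0.99750312 * 0.39074681 - 0.8700 * 0.99104038 * 0.34546943 = 0.0256


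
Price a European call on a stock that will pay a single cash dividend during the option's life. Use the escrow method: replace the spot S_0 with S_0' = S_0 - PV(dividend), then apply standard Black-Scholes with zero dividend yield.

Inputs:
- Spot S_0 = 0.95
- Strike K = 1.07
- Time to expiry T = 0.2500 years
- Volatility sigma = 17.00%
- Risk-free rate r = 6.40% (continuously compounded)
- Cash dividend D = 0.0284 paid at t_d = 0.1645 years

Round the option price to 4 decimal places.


Answer: Price = 0.0021

Derivation:
PV(D) = D * exp(-r * t_d) = 0.0284 * 0.98952723 = 0.02810257
S_0' = S_0 - PV(D) = 0.9500 - 0.02810257 = 0.92189743
d1 = (ln(S_0'/K) + (r + sigma^2/2)*T) / (sigma*sqrt(T)) = -1.52197013
d2 = d1 - sigma*sqrt(T) = -1.60697013
exp(-rT) = 0.98412732
N(d1) = 0.06400828; N(d2) = 0.05403046
C = S_0' * N(d1) - K * exp(-rT) * N(d2) = 0.92189743 * 0.06400828 - 1.0700 * 0.98412732 * 0.05403046 = 0.0021


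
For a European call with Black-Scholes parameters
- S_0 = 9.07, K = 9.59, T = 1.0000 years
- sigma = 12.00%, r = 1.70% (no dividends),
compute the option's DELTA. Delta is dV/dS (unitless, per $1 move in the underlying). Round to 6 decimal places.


d1 = -0.2629052064; d2 = -0.3829052064
phi(d1) = 0.3853905255; exp(-qT) = 1.0000000000; exp(-rT) = 0.9831436846
N(d1) = 0.3963118217
Delta = exp(-qT) * N(d1) = 1.0000000000 * 0.3963118217 = 0.396312

Answer: Delta = 0.396312


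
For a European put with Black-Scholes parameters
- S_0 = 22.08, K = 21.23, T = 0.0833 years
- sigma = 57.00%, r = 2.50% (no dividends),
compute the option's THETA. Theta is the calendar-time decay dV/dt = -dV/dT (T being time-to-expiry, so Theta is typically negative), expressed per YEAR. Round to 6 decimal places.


Answer: Theta = -7.998337

Derivation:
d1 = 0.3335413783; d2 = 0.1690294638
phi(d1) = 0.3773570495; exp(-qT) = 1.0000000000; exp(-rT) = 0.9979196669
Theta = -S*exp(-qT)*phi(d1)*sigma/(2*sqrt(T)) + r*K*exp(-rT)*N(-d2) - q*S*exp(-qT)*N(-d1)
N(-d1) = 0.3693628302; N(-d2) = 0.4328867330; sqrt(T) = 0.2886173938
Term 1 = -22.0800 * 1.0000000000 * 0.3773570495 * 0.5700 / (2 * 0.2886173938) = -8.2276137617
Term 2 = 0.0250 * 21.2300 * 0.9979196669 * 0.4328867330 = 0.2292766674
Term 3 = 0 (no dividend yield, q = 0)
Theta = -8.2276137617 + (0.2292766674) + (0.0000000000) = -7.998337


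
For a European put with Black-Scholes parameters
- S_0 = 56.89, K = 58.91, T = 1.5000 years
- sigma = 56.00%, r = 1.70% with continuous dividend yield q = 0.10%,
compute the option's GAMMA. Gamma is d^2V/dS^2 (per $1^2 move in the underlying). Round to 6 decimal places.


d1 = 0.3270487600; d2 = -0.3588083680
phi(d1) = 0.3781671524; exp(-qT) = 0.9985011244; exp(-rT) = 0.9748223790
Gamma = exp(-qT) * phi(d1) / (S * sigma * sqrt(T)) = 0.9985011244 * 0.3781671524 / (56.8900 * 0.5600 * 1.2247448714) = 0.009677

Answer: Gamma = 0.009677


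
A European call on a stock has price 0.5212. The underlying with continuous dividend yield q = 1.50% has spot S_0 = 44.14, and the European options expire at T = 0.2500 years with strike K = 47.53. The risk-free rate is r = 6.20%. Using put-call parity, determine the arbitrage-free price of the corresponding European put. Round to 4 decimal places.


Put-call parity: C - P = S_0 * exp(-qT) - K * exp(-rT).
S_0 * exp(-qT) = 44.1400 * 0.99625702 = 43.97478497
K * exp(-rT) = 47.5300 * 0.98461951 = 46.79896516
P = C - S*exp(-qT) + K*exp(-rT)
P = 0.5212 - 43.97478497 + 46.79896516 = 3.3454

Answer: Put price = 3.3454


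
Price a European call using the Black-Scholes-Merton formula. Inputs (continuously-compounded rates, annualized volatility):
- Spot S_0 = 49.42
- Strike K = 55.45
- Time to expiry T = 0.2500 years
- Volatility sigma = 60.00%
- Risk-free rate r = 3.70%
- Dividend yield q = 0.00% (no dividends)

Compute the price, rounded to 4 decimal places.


Answer: Price = 3.8421

Derivation:
d1 = (ln(S/K) + (r - q + 0.5*sigma^2) * T) / (sigma * sqrt(T)) = -0.20292171
d2 = d1 - sigma * sqrt(T) = -0.50292171
exp(-rT) = 0.99079265; exp(-qT) = 1.00000000
C = S_0 * exp(-qT) * N(d1) - K * exp(-rT) * N(d2)
N(d1) = 0.41959811; N(d2) = 0.30750966
C = 49.4200 * 1.00000000 * 0.41959811 - 55.4500 * 0.99079265 * 0.30750966 = 3.8421


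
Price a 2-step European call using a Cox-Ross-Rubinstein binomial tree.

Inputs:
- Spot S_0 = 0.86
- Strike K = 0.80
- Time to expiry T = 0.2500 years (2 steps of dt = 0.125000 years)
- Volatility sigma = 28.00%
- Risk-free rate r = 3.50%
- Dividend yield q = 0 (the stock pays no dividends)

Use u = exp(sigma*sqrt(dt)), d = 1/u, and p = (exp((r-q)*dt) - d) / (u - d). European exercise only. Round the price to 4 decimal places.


Answer: Price = V(0,0) = 0.0906

Derivation:
dt = T/N = 0.125000
u = exp(sigma*sqrt(dt)) = 1.104061; d = 1/u = 0.905747
p = (exp((r-q)*dt) - d) / (u - d) = 0.497381
Discount per step: exp(-r*dt) = 0.995635
Stock lattice S(k, i) with i counting down-moves:
  k=0: S(0,0) = 0.8600
  k=1: S(1,0) = 0.9495; S(1,1) = 0.7789
  k=2: S(2,0) = 1.0483; S(2,1) = 0.8600; S(2,2) = 0.7055
Terminal payoffs V(N, i) = max(S_T - K, 0):
  V(2,0) = 0.248297; V(2,1) = 0.060000; V(2,2) = 0.000000
Backward induction: V(k, i) = exp(-r*dt) * [p * V(k+1, i) + (1-p) * V(k+1, i+1)].
  V(1,0) = exp(-r*dt) * [p*0.248297 + (1-p)*0.060000] = 0.152985
  V(1,1) = exp(-r*dt) * [p*0.060000 + (1-p)*0.000000] = 0.029713
  V(0,0) = exp(-r*dt) * [p*0.152985 + (1-p)*0.029713] = 0.090628


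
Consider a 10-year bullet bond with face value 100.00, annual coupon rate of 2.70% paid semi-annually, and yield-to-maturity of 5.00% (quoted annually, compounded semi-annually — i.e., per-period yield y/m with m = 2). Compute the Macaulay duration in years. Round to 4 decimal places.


Coupon per period c = face * coupon_rate / m = 1.350000
Periods per year m = 2; per-period yield y/m = 0.025000
Number of cashflows N = 20
Cashflows (t years, CF_t, discount factor 1/(1+y/m)^(m*t), PV):
  t = 0.5000: CF_t = 1.350000, DF = 0.975610, PV = 1.317073
  t = 1.0000: CF_t = 1.350000, DF = 0.951814, PV = 1.284949
  t = 1.5000: CF_t = 1.350000, DF = 0.928599, PV = 1.253609
  t = 2.0000: CF_t = 1.350000, DF = 0.905951, PV = 1.223033
  t = 2.5000: CF_t = 1.350000, DF = 0.883854, PV = 1.193203
  t = 3.0000: CF_t = 1.350000, DF = 0.862297, PV = 1.164101
  t = 3.5000: CF_t = 1.350000, DF = 0.841265, PV = 1.135708
  t = 4.0000: CF_t = 1.350000, DF = 0.820747, PV = 1.108008
  t = 4.5000: CF_t = 1.350000, DF = 0.800728, PV = 1.080983
  t = 5.0000: CF_t = 1.350000, DF = 0.781198, PV = 1.054618
  t = 5.5000: CF_t = 1.350000, DF = 0.762145, PV = 1.028895
  t = 6.0000: CF_t = 1.350000, DF = 0.743556, PV = 1.003800
  t = 6.5000: CF_t = 1.350000, DF = 0.725420, PV = 0.979318
  t = 7.0000: CF_t = 1.350000, DF = 0.707727, PV = 0.955432
  t = 7.5000: CF_t = 1.350000, DF = 0.690466, PV = 0.932129
  t = 8.0000: CF_t = 1.350000, DF = 0.673625, PV = 0.909394
  t = 8.5000: CF_t = 1.350000, DF = 0.657195, PV = 0.887213
  t = 9.0000: CF_t = 1.350000, DF = 0.641166, PV = 0.865574
  t = 9.5000: CF_t = 1.350000, DF = 0.625528, PV = 0.844462
  t = 10.0000: CF_t = 101.350000, DF = 0.610271, PV = 61.850960
Price P = sum_t PV_t = 82.072463
Macaulay numerator sum_t t * PV_t:
  t * PV_t at t = 0.5000: 0.658537
  t * PV_t at t = 1.0000: 1.284949
  t * PV_t at t = 1.5000: 1.880414
  t * PV_t at t = 2.0000: 2.446067
  t * PV_t at t = 2.5000: 2.983008
  t * PV_t at t = 3.0000: 3.492302
  t * PV_t at t = 3.5000: 3.974978
  t * PV_t at t = 4.0000: 4.432031
  t * PV_t at t = 4.5000: 4.864425
  t * PV_t at t = 5.0000: 5.273089
  t * PV_t at t = 5.5000: 5.658925
  t * PV_t at t = 6.0000: 6.022803
  t * PV_t at t = 6.5000: 6.365564
  t * PV_t at t = 7.0000: 6.688022
  t * PV_t at t = 7.5000: 6.990964
  t * PV_t at t = 8.0000: 7.275149
  t * PV_t at t = 8.5000: 7.541313
  t * PV_t at t = 9.0000: 7.790166
  t * PV_t at t = 9.5000: 8.022393
  t * PV_t at t = 10.0000: 618.509601
Macaulay duration D = (sum_t t * PV_t) / P = 712.154700 / 82.072463 = 8.677145

Answer: Macaulay duration = 8.6771 years


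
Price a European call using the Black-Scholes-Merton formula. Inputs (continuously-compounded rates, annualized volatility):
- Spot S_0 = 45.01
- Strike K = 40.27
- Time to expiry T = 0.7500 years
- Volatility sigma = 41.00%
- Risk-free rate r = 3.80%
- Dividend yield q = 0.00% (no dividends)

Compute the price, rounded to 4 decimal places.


d1 = (ln(S/K) + (r - q + 0.5*sigma^2) * T) / (sigma * sqrt(T)) = 0.57119772
d2 = d1 - sigma * sqrt(T) = 0.21612731
exp(-rT) = 0.97190229; exp(-qT) = 1.00000000
C = S_0 * exp(-qT) * N(d1) - K * exp(-rT) * N(d2)
N(d1) = 0.71606719; N(d2) = 0.58555574
C = 45.0100 * 1.00000000 * 0.71606719 - 40.2700 * 0.97190229 * 0.58555574 = 9.3124

Answer: Price = 9.3124


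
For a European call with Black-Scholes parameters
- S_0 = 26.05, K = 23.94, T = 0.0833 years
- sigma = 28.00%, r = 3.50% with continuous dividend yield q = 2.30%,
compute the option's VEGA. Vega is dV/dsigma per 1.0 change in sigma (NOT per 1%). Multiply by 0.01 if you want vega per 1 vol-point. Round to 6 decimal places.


Answer: Vega = 1.638391

Derivation:
d1 = 1.0979937698; d2 = 1.0171808996
phi(d1) = 0.2183330363; exp(-qT) = 0.9980859342; exp(-rT) = 0.9970887459
Vega = S * exp(-qT) * phi(d1) * sqrt(T) = 26.0500 * 0.9980859342 * 0.2183330363 * 0.2886173938 = 1.638391


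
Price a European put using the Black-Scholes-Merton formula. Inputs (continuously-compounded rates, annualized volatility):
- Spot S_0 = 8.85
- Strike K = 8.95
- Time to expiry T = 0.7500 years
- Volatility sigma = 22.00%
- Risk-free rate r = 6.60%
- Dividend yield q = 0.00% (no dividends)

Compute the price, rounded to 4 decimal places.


Answer: Price = 0.5061

Derivation:
d1 = (ln(S/K) + (r - q + 0.5*sigma^2) * T) / (sigma * sqrt(T)) = 0.29609633
d2 = d1 - sigma * sqrt(T) = 0.10557074
exp(-rT) = 0.95170516; exp(-qT) = 1.00000000
P = K * exp(-rT) * N(-d2) - S_0 * exp(-qT) * N(-d1)
N(-d1) = 0.38357826; N(-d2) = 0.45796147
P = 8.9500 * 0.95170516 * 0.45796147 - 8.8500 * 1.00000000 * 0.38357826 = 0.5061


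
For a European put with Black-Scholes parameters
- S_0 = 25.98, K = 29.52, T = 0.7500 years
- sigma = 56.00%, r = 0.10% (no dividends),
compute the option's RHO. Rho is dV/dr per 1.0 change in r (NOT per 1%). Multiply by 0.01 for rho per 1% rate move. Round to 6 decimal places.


Answer: Rho = -15.331254

Derivation:
d1 = -0.0193638919; d2 = -0.5043381180
phi(d1) = 0.3988674937; exp(-qT) = 1.0000000000; exp(-rT) = 0.9992502812
N(-d2) = 0.6929881022
Rho = -K*T*exp(-rT)*N(-d2) = -29.5200 * 0.7500 * 0.9992502812 * 0.6929881022 = -15.331254


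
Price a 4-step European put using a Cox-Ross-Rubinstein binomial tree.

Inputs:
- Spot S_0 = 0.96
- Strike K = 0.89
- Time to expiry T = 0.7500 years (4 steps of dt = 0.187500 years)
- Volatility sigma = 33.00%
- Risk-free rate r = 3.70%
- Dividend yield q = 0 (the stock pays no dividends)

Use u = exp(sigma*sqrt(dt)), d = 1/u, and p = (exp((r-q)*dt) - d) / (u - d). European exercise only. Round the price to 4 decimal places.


dt = T/N = 0.187500
u = exp(sigma*sqrt(dt)) = 1.153608; d = 1/u = 0.866846
p = (exp((r-q)*dt) - d) / (u - d) = 0.488614
Discount per step: exp(-r*dt) = 0.993087
Stock lattice S(k, i) with i counting down-moves:
  k=0: S(0,0) = 0.9600
  k=1: S(1,0) = 1.1075; S(1,1) = 0.8322
  k=2: S(2,0) = 1.2776; S(2,1) = 0.9600; S(2,2) = 0.7214
  k=3: S(3,0) = 1.4738; S(3,1) = 1.1075; S(3,2) = 0.8322; S(3,3) = 0.6253
  k=4: S(4,0) = 1.7002; S(4,1) = 1.2776; S(4,2) = 0.9600; S(4,3) = 0.7214; S(4,4) = 0.5420
Terminal payoffs V(N, i) = max(K - S_T, 0):
  V(4,0) = 0.000000; V(4,1) = 0.000000; V(4,2) = 0.000000; V(4,3) = 0.168635; V(4,4) = 0.347951
Backward induction: V(k, i) = exp(-r*dt) * [p * V(k+1, i) + (1-p) * V(k+1, i+1)].
  V(3,0) = exp(-r*dt) * [p*0.000000 + (1-p)*0.000000] = 0.000000
  V(3,1) = exp(-r*dt) * [p*0.000000 + (1-p)*0.000000] = 0.000000
  V(3,2) = exp(-r*dt) * [p*0.000000 + (1-p)*0.168635] = 0.085642
  V(3,3) = exp(-r*dt) * [p*0.168635 + (1-p)*0.347951] = 0.258535
  V(2,0) = exp(-r*dt) * [p*0.000000 + (1-p)*0.000000] = 0.000000
  V(2,1) = exp(-r*dt) * [p*0.000000 + (1-p)*0.085642] = 0.043493
  V(2,2) = exp(-r*dt) * [p*0.085642 + (1-p)*0.258535] = 0.172854
  V(1,0) = exp(-r*dt) * [p*0.000000 + (1-p)*0.043493] = 0.022088
  V(1,1) = exp(-r*dt) * [p*0.043493 + (1-p)*0.172854] = 0.108888
  V(0,0) = exp(-r*dt) * [p*0.022088 + (1-p)*0.108888] = 0.066017

Answer: Price = V(0,0) = 0.0660


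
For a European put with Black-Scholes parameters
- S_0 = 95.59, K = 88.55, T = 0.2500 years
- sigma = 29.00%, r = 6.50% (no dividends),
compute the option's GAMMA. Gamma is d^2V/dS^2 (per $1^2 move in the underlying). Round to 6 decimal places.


d1 = 0.7121610196; d2 = 0.5671610196
phi(d1) = 0.3095841938; exp(-qT) = 1.0000000000; exp(-rT) = 0.9838813190
Gamma = exp(-qT) * phi(d1) / (S * sigma * sqrt(T)) = 1.0000000000 * 0.3095841938 / (95.5900 * 0.2900 * 0.5000000000) = 0.022336

Answer: Gamma = 0.022336


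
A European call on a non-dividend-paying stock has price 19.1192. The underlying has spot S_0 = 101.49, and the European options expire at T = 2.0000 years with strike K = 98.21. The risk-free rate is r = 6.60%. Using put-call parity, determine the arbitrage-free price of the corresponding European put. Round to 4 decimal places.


Answer: Put price = 3.6946

Derivation:
Put-call parity: C - P = S_0 * exp(-qT) - K * exp(-rT).
S_0 * exp(-qT) = 101.4900 * 1.00000000 = 101.49000000
K * exp(-rT) = 98.2100 * 0.87634100 = 86.06544913
P = C - S*exp(-qT) + K*exp(-rT)
P = 19.1192 - 101.49000000 + 86.06544913 = 3.6946


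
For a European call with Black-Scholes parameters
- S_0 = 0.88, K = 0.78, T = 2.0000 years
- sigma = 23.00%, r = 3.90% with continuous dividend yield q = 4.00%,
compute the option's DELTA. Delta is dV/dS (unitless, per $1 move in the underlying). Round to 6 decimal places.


Answer: Delta = 0.647125

Derivation:
d1 = 0.5273417536; d2 = 0.2020726343
phi(d1) = 0.3471552490; exp(-qT) = 0.9231163464; exp(-rT) = 0.9249644265
N(d1) = 0.7010218580
Delta = exp(-qT) * N(d1) = 0.9231163464 * 0.7010218580 = 0.647125


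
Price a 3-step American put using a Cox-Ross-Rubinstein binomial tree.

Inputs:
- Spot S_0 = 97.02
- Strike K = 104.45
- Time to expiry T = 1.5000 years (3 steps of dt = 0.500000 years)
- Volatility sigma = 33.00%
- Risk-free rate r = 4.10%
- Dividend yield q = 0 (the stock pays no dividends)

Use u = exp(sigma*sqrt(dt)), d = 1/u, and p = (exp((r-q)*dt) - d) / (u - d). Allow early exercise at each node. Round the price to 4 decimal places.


dt = T/N = 0.500000
u = exp(sigma*sqrt(dt)) = 1.262817; d = 1/u = 0.791880
p = (exp((r-q)*dt) - d) / (u - d) = 0.485906
Discount per step: exp(-r*dt) = 0.979709
Stock lattice S(k, i) with i counting down-moves:
  k=0: S(0,0) = 97.0200
  k=1: S(1,0) = 122.5185; S(1,1) = 76.8282
  k=2: S(2,0) = 154.7185; S(2,1) = 97.0200; S(2,2) = 60.8387
  k=3: S(3,0) = 195.3813; S(3,1) = 122.5185; S(3,2) = 76.8282; S(3,3) = 48.1770
Terminal payoffs V(N, i) = max(K - S_T, 0):
  V(3,0) = 0.000000; V(3,1) = 0.000000; V(3,2) = 27.621789; V(3,3) = 56.273014
Backward induction: V(k, i) = exp(-r*dt) * [p * V(k+1, i) + (1-p) * V(k+1, i+1)]; then take max(V_cont, immediate exercise) for American.
  V(2,0) = exp(-r*dt) * [p*0.000000 + (1-p)*0.000000] = 0.000000; exercise = 0.000000; V(2,0) = max -> 0.000000
  V(2,1) = exp(-r*dt) * [p*0.000000 + (1-p)*27.621789] = 13.912044; exercise = 7.430000; V(2,1) = max -> 13.912044
  V(2,2) = exp(-r*dt) * [p*27.621789 + (1-p)*56.273014] = 41.491839; exercise = 43.611265; V(2,2) = max -> 43.611265
  V(1,0) = exp(-r*dt) * [p*0.000000 + (1-p)*13.912044] = 7.006967; exercise = 0.000000; V(1,0) = max -> 7.006967
  V(1,1) = exp(-r*dt) * [p*13.912044 + (1-p)*43.611265] = 28.588118; exercise = 27.621789; V(1,1) = max -> 28.588118
  V(0,0) = exp(-r*dt) * [p*7.006967 + (1-p)*28.588118] = 17.734391; exercise = 7.430000; V(0,0) = max -> 17.734391

Answer: Price = V(0,0) = 17.7344


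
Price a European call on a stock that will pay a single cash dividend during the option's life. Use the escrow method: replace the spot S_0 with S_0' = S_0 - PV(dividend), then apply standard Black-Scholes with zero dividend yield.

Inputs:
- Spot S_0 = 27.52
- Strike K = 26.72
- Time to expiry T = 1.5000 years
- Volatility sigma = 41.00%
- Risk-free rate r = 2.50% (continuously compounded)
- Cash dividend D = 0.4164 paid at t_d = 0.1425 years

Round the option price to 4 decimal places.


PV(D) = D * exp(-r * t_d) = 0.4164 * 0.99644384 = 0.41491921
S_0' = S_0 - PV(D) = 27.5200 - 0.41491921 = 27.10508079
d1 = (ln(S_0'/K) + (r + sigma^2/2)*T) / (sigma*sqrt(T)) = 0.35424768
d2 = d1 - sigma*sqrt(T) = -0.14789771
exp(-rT) = 0.96319442
N(d1) = 0.63842336; N(d2) = 0.44121175
C = S_0' * N(d1) - K * exp(-rT) * N(d2) = 27.10508079 * 0.63842336 - 26.7200 * 0.96319442 * 0.44121175 = 5.9492

Answer: Price = 5.9492


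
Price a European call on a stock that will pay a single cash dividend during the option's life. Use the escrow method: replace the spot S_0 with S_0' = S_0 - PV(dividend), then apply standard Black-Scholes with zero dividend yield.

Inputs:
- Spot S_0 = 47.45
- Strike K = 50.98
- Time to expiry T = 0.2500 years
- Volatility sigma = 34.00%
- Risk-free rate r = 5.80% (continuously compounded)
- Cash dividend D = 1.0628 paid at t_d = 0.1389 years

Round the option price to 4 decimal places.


PV(D) = D * exp(-r * t_d) = 1.0628 * 0.99197616 = 1.05427227
S_0' = S_0 - PV(D) = 47.4500 - 1.05427227 = 46.39572773
d1 = (ln(S_0'/K) + (r + sigma^2/2)*T) / (sigma*sqrt(T)) = -0.38397658
d2 = d1 - sigma*sqrt(T) = -0.55397658
exp(-rT) = 0.98560462
N(d1) = 0.35049790; N(d2) = 0.28979744
C = S_0' * N(d1) - K * exp(-rT) * N(d2) = 46.39572773 * 0.35049790 - 50.9800 * 0.98560462 * 0.28979744 = 1.7004

Answer: Price = 1.7004


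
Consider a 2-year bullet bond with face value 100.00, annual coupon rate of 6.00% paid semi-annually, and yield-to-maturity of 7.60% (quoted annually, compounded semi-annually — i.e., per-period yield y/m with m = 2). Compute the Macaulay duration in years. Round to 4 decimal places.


Coupon per period c = face * coupon_rate / m = 3.000000
Periods per year m = 2; per-period yield y/m = 0.038000
Number of cashflows N = 4
Cashflows (t years, CF_t, discount factor 1/(1+y/m)^(m*t), PV):
  t = 0.5000: CF_t = 3.000000, DF = 0.963391, PV = 2.890173
  t = 1.0000: CF_t = 3.000000, DF = 0.928122, PV = 2.784367
  t = 1.5000: CF_t = 3.000000, DF = 0.894145, PV = 2.682435
  t = 2.0000: CF_t = 103.000000, DF = 0.861411, PV = 88.725368
Price P = sum_t PV_t = 97.082344
Macaulay numerator sum_t t * PV_t:
  t * PV_t at t = 0.5000: 1.445087
  t * PV_t at t = 1.0000: 2.784367
  t * PV_t at t = 1.5000: 4.023652
  t * PV_t at t = 2.0000: 177.450737
Macaulay duration D = (sum_t t * PV_t) / P = 185.703843 / 97.082344 = 1.912849

Answer: Macaulay duration = 1.9128 years
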